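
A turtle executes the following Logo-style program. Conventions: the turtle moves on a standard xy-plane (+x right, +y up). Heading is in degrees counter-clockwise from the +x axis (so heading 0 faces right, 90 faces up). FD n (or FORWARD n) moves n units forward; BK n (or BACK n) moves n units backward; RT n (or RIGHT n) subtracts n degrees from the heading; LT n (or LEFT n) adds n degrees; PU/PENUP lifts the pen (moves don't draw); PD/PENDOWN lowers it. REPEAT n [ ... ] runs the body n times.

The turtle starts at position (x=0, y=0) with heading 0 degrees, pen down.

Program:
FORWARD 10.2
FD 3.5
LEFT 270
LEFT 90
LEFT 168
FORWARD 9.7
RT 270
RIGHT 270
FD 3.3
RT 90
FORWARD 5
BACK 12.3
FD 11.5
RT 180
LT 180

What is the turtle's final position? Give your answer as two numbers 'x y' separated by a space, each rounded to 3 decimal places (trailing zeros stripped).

Answer: 6.567 -2.778

Derivation:
Executing turtle program step by step:
Start: pos=(0,0), heading=0, pen down
FD 10.2: (0,0) -> (10.2,0) [heading=0, draw]
FD 3.5: (10.2,0) -> (13.7,0) [heading=0, draw]
LT 270: heading 0 -> 270
LT 90: heading 270 -> 0
LT 168: heading 0 -> 168
FD 9.7: (13.7,0) -> (4.212,2.017) [heading=168, draw]
RT 270: heading 168 -> 258
RT 270: heading 258 -> 348
FD 3.3: (4.212,2.017) -> (7.44,1.331) [heading=348, draw]
RT 90: heading 348 -> 258
FD 5: (7.44,1.331) -> (6.4,-3.56) [heading=258, draw]
BK 12.3: (6.4,-3.56) -> (8.958,8.471) [heading=258, draw]
FD 11.5: (8.958,8.471) -> (6.567,-2.778) [heading=258, draw]
RT 180: heading 258 -> 78
LT 180: heading 78 -> 258
Final: pos=(6.567,-2.778), heading=258, 7 segment(s) drawn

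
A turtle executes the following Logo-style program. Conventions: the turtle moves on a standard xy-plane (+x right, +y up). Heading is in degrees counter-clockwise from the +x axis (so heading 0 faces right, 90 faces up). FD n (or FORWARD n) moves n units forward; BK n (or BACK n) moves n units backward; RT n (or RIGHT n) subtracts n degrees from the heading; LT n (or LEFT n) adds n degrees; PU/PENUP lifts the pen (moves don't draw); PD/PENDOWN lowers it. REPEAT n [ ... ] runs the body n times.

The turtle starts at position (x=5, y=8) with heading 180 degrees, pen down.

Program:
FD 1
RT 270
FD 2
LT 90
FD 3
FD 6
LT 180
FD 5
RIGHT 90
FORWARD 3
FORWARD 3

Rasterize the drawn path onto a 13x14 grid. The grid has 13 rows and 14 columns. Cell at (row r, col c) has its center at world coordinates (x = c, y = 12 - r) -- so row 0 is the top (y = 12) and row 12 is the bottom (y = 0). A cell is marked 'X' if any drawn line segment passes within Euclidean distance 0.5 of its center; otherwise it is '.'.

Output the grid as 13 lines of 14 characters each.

Segment 0: (5,8) -> (4,8)
Segment 1: (4,8) -> (4,6)
Segment 2: (4,6) -> (7,6)
Segment 3: (7,6) -> (13,6)
Segment 4: (13,6) -> (8,6)
Segment 5: (8,6) -> (8,9)
Segment 6: (8,9) -> (8,12)

Answer: ........X.....
........X.....
........X.....
........X.....
....XX..X.....
....X...X.....
....XXXXXXXXXX
..............
..............
..............
..............
..............
..............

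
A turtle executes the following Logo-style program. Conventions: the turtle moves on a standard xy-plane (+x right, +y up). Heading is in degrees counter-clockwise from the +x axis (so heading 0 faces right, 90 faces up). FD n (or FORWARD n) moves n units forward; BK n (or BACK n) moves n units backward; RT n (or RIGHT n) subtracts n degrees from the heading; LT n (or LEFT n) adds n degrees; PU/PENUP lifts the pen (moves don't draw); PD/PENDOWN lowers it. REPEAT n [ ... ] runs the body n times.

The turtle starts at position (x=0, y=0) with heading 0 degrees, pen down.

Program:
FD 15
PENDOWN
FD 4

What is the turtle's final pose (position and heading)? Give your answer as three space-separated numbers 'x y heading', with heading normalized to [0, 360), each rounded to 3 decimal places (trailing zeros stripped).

Executing turtle program step by step:
Start: pos=(0,0), heading=0, pen down
FD 15: (0,0) -> (15,0) [heading=0, draw]
PD: pen down
FD 4: (15,0) -> (19,0) [heading=0, draw]
Final: pos=(19,0), heading=0, 2 segment(s) drawn

Answer: 19 0 0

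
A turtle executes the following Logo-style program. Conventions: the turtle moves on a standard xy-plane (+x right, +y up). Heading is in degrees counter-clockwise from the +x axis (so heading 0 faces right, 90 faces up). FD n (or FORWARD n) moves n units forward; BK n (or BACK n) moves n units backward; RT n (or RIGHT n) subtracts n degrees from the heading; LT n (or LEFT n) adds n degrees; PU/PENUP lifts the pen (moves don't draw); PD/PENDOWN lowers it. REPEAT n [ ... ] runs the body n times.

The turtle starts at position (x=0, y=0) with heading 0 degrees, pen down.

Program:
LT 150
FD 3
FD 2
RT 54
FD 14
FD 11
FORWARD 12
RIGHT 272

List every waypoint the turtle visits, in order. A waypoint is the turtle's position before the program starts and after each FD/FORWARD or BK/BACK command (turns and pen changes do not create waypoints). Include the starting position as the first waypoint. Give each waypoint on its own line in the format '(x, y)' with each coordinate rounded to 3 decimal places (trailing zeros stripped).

Answer: (0, 0)
(-2.598, 1.5)
(-4.33, 2.5)
(-5.794, 16.423)
(-6.943, 27.363)
(-8.198, 39.297)

Derivation:
Executing turtle program step by step:
Start: pos=(0,0), heading=0, pen down
LT 150: heading 0 -> 150
FD 3: (0,0) -> (-2.598,1.5) [heading=150, draw]
FD 2: (-2.598,1.5) -> (-4.33,2.5) [heading=150, draw]
RT 54: heading 150 -> 96
FD 14: (-4.33,2.5) -> (-5.794,16.423) [heading=96, draw]
FD 11: (-5.794,16.423) -> (-6.943,27.363) [heading=96, draw]
FD 12: (-6.943,27.363) -> (-8.198,39.297) [heading=96, draw]
RT 272: heading 96 -> 184
Final: pos=(-8.198,39.297), heading=184, 5 segment(s) drawn
Waypoints (6 total):
(0, 0)
(-2.598, 1.5)
(-4.33, 2.5)
(-5.794, 16.423)
(-6.943, 27.363)
(-8.198, 39.297)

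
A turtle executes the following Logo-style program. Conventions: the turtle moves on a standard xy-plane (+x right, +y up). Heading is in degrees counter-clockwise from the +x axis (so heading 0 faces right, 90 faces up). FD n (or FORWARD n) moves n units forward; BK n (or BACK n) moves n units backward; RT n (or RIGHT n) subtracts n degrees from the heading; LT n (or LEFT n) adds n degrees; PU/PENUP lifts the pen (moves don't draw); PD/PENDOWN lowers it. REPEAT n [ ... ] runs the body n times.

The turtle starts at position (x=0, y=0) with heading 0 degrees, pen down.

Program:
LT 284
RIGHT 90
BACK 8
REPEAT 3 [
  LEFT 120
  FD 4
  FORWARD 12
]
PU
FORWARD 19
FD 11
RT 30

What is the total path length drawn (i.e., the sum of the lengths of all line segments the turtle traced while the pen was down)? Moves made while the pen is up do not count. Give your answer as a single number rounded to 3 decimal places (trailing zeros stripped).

Executing turtle program step by step:
Start: pos=(0,0), heading=0, pen down
LT 284: heading 0 -> 284
RT 90: heading 284 -> 194
BK 8: (0,0) -> (7.762,1.935) [heading=194, draw]
REPEAT 3 [
  -- iteration 1/3 --
  LT 120: heading 194 -> 314
  FD 4: (7.762,1.935) -> (10.541,-0.942) [heading=314, draw]
  FD 12: (10.541,-0.942) -> (18.877,-9.574) [heading=314, draw]
  -- iteration 2/3 --
  LT 120: heading 314 -> 74
  FD 4: (18.877,-9.574) -> (19.979,-5.729) [heading=74, draw]
  FD 12: (19.979,-5.729) -> (23.287,5.806) [heading=74, draw]
  -- iteration 3/3 --
  LT 120: heading 74 -> 194
  FD 4: (23.287,5.806) -> (19.406,4.838) [heading=194, draw]
  FD 12: (19.406,4.838) -> (7.762,1.935) [heading=194, draw]
]
PU: pen up
FD 19: (7.762,1.935) -> (-10.673,-2.661) [heading=194, move]
FD 11: (-10.673,-2.661) -> (-21.347,-5.322) [heading=194, move]
RT 30: heading 194 -> 164
Final: pos=(-21.347,-5.322), heading=164, 7 segment(s) drawn

Segment lengths:
  seg 1: (0,0) -> (7.762,1.935), length = 8
  seg 2: (7.762,1.935) -> (10.541,-0.942), length = 4
  seg 3: (10.541,-0.942) -> (18.877,-9.574), length = 12
  seg 4: (18.877,-9.574) -> (19.979,-5.729), length = 4
  seg 5: (19.979,-5.729) -> (23.287,5.806), length = 12
  seg 6: (23.287,5.806) -> (19.406,4.838), length = 4
  seg 7: (19.406,4.838) -> (7.762,1.935), length = 12
Total = 56

Answer: 56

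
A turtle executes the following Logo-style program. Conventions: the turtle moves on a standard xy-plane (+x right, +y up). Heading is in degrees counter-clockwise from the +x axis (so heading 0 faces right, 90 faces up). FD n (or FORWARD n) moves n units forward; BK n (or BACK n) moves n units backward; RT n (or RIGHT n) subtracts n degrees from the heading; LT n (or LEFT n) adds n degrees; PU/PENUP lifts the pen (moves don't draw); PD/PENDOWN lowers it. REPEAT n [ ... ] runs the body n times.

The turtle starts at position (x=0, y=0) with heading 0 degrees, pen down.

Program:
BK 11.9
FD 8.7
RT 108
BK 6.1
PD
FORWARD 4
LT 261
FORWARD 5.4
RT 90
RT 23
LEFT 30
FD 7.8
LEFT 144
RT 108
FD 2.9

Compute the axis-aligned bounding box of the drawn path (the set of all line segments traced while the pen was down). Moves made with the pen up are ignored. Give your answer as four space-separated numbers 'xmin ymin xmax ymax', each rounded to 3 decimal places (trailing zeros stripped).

Answer: -11.9 0 0 14.566

Derivation:
Executing turtle program step by step:
Start: pos=(0,0), heading=0, pen down
BK 11.9: (0,0) -> (-11.9,0) [heading=0, draw]
FD 8.7: (-11.9,0) -> (-3.2,0) [heading=0, draw]
RT 108: heading 0 -> 252
BK 6.1: (-3.2,0) -> (-1.315,5.801) [heading=252, draw]
PD: pen down
FD 4: (-1.315,5.801) -> (-2.551,1.997) [heading=252, draw]
LT 261: heading 252 -> 153
FD 5.4: (-2.551,1.997) -> (-7.362,4.449) [heading=153, draw]
RT 90: heading 153 -> 63
RT 23: heading 63 -> 40
LT 30: heading 40 -> 70
FD 7.8: (-7.362,4.449) -> (-4.695,11.778) [heading=70, draw]
LT 144: heading 70 -> 214
RT 108: heading 214 -> 106
FD 2.9: (-4.695,11.778) -> (-5.494,14.566) [heading=106, draw]
Final: pos=(-5.494,14.566), heading=106, 7 segment(s) drawn

Segment endpoints: x in {-11.9, -7.362, -5.494, -4.695, -3.2, -2.551, -1.315, 0}, y in {0, 1.997, 4.449, 5.801, 11.778, 14.566}
xmin=-11.9, ymin=0, xmax=0, ymax=14.566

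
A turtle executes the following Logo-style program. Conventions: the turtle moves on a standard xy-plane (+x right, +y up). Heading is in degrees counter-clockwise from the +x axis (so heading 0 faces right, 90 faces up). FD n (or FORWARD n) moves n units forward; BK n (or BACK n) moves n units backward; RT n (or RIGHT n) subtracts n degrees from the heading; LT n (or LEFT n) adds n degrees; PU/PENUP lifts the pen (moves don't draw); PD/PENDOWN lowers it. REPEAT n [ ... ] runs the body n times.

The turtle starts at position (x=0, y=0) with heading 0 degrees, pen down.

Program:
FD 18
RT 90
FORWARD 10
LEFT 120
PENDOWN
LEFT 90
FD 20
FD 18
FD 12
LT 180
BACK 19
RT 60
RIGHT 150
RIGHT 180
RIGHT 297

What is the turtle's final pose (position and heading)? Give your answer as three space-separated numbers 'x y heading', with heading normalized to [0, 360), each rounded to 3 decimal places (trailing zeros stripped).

Answer: -16.5 49.756 333

Derivation:
Executing turtle program step by step:
Start: pos=(0,0), heading=0, pen down
FD 18: (0,0) -> (18,0) [heading=0, draw]
RT 90: heading 0 -> 270
FD 10: (18,0) -> (18,-10) [heading=270, draw]
LT 120: heading 270 -> 30
PD: pen down
LT 90: heading 30 -> 120
FD 20: (18,-10) -> (8,7.321) [heading=120, draw]
FD 18: (8,7.321) -> (-1,22.909) [heading=120, draw]
FD 12: (-1,22.909) -> (-7,33.301) [heading=120, draw]
LT 180: heading 120 -> 300
BK 19: (-7,33.301) -> (-16.5,49.756) [heading=300, draw]
RT 60: heading 300 -> 240
RT 150: heading 240 -> 90
RT 180: heading 90 -> 270
RT 297: heading 270 -> 333
Final: pos=(-16.5,49.756), heading=333, 6 segment(s) drawn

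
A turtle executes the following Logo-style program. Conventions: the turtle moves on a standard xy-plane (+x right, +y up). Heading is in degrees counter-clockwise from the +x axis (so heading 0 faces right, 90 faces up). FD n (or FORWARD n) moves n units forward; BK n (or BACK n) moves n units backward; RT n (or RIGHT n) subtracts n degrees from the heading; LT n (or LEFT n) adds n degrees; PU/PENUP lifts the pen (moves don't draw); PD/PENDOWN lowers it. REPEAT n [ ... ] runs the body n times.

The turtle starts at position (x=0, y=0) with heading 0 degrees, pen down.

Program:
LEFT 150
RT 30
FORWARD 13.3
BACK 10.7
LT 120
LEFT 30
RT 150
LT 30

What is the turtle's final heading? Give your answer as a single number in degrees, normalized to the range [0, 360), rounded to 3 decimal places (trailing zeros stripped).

Executing turtle program step by step:
Start: pos=(0,0), heading=0, pen down
LT 150: heading 0 -> 150
RT 30: heading 150 -> 120
FD 13.3: (0,0) -> (-6.65,11.518) [heading=120, draw]
BK 10.7: (-6.65,11.518) -> (-1.3,2.252) [heading=120, draw]
LT 120: heading 120 -> 240
LT 30: heading 240 -> 270
RT 150: heading 270 -> 120
LT 30: heading 120 -> 150
Final: pos=(-1.3,2.252), heading=150, 2 segment(s) drawn

Answer: 150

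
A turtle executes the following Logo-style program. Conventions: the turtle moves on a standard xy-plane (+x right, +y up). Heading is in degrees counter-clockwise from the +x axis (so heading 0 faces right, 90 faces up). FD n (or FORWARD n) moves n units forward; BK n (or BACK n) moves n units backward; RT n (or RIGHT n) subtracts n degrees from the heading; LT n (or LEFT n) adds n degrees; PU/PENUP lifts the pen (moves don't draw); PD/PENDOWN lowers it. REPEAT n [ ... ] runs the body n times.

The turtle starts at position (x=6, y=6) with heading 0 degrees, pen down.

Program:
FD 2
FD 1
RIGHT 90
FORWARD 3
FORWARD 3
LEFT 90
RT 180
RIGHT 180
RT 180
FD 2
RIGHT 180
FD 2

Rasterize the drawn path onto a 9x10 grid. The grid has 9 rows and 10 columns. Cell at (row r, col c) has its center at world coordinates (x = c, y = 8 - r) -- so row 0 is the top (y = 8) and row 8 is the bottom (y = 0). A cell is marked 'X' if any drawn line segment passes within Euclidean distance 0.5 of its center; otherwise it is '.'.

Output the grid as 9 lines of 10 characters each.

Answer: ..........
..........
......XXXX
.........X
.........X
.........X
.........X
.........X
.......XXX

Derivation:
Segment 0: (6,6) -> (8,6)
Segment 1: (8,6) -> (9,6)
Segment 2: (9,6) -> (9,3)
Segment 3: (9,3) -> (9,0)
Segment 4: (9,0) -> (7,-0)
Segment 5: (7,-0) -> (9,0)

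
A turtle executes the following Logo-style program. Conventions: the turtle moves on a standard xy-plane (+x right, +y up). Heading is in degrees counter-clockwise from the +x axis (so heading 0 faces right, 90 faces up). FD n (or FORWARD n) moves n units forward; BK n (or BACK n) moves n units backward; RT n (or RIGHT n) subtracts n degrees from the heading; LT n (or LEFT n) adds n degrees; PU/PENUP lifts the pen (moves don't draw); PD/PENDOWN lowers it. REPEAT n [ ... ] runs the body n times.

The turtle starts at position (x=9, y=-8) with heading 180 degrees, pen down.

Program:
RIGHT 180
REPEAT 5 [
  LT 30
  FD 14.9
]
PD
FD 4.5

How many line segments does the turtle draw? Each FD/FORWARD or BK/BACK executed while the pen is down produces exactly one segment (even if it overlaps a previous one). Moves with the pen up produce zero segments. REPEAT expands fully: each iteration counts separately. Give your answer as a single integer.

Executing turtle program step by step:
Start: pos=(9,-8), heading=180, pen down
RT 180: heading 180 -> 0
REPEAT 5 [
  -- iteration 1/5 --
  LT 30: heading 0 -> 30
  FD 14.9: (9,-8) -> (21.904,-0.55) [heading=30, draw]
  -- iteration 2/5 --
  LT 30: heading 30 -> 60
  FD 14.9: (21.904,-0.55) -> (29.354,12.354) [heading=60, draw]
  -- iteration 3/5 --
  LT 30: heading 60 -> 90
  FD 14.9: (29.354,12.354) -> (29.354,27.254) [heading=90, draw]
  -- iteration 4/5 --
  LT 30: heading 90 -> 120
  FD 14.9: (29.354,27.254) -> (21.904,40.158) [heading=120, draw]
  -- iteration 5/5 --
  LT 30: heading 120 -> 150
  FD 14.9: (21.904,40.158) -> (9,47.608) [heading=150, draw]
]
PD: pen down
FD 4.5: (9,47.608) -> (5.103,49.858) [heading=150, draw]
Final: pos=(5.103,49.858), heading=150, 6 segment(s) drawn
Segments drawn: 6

Answer: 6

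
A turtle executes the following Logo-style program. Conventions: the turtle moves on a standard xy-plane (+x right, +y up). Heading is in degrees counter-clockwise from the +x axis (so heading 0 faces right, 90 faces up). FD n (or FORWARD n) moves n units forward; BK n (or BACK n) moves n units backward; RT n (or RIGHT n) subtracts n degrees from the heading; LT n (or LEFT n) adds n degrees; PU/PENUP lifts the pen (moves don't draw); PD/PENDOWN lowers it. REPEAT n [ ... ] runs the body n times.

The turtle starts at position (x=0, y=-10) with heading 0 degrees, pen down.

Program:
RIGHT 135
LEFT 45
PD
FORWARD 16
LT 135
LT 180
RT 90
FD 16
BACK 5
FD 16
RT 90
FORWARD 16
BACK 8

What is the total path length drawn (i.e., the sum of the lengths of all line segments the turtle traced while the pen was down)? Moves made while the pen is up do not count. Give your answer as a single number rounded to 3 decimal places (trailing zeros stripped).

Answer: 77

Derivation:
Executing turtle program step by step:
Start: pos=(0,-10), heading=0, pen down
RT 135: heading 0 -> 225
LT 45: heading 225 -> 270
PD: pen down
FD 16: (0,-10) -> (0,-26) [heading=270, draw]
LT 135: heading 270 -> 45
LT 180: heading 45 -> 225
RT 90: heading 225 -> 135
FD 16: (0,-26) -> (-11.314,-14.686) [heading=135, draw]
BK 5: (-11.314,-14.686) -> (-7.778,-18.222) [heading=135, draw]
FD 16: (-7.778,-18.222) -> (-19.092,-6.908) [heading=135, draw]
RT 90: heading 135 -> 45
FD 16: (-19.092,-6.908) -> (-7.778,4.406) [heading=45, draw]
BK 8: (-7.778,4.406) -> (-13.435,-1.251) [heading=45, draw]
Final: pos=(-13.435,-1.251), heading=45, 6 segment(s) drawn

Segment lengths:
  seg 1: (0,-10) -> (0,-26), length = 16
  seg 2: (0,-26) -> (-11.314,-14.686), length = 16
  seg 3: (-11.314,-14.686) -> (-7.778,-18.222), length = 5
  seg 4: (-7.778,-18.222) -> (-19.092,-6.908), length = 16
  seg 5: (-19.092,-6.908) -> (-7.778,4.406), length = 16
  seg 6: (-7.778,4.406) -> (-13.435,-1.251), length = 8
Total = 77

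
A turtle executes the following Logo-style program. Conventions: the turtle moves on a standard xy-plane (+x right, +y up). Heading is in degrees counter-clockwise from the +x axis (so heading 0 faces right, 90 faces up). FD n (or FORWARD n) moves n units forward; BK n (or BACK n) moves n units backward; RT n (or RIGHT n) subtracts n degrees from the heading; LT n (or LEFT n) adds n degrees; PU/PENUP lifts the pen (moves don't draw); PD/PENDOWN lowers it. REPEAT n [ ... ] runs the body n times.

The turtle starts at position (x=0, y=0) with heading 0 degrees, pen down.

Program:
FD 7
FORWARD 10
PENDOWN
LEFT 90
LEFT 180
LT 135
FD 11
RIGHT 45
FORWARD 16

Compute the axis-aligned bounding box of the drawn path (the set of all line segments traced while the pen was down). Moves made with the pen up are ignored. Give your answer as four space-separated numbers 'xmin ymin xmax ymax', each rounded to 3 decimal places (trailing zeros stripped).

Executing turtle program step by step:
Start: pos=(0,0), heading=0, pen down
FD 7: (0,0) -> (7,0) [heading=0, draw]
FD 10: (7,0) -> (17,0) [heading=0, draw]
PD: pen down
LT 90: heading 0 -> 90
LT 180: heading 90 -> 270
LT 135: heading 270 -> 45
FD 11: (17,0) -> (24.778,7.778) [heading=45, draw]
RT 45: heading 45 -> 0
FD 16: (24.778,7.778) -> (40.778,7.778) [heading=0, draw]
Final: pos=(40.778,7.778), heading=0, 4 segment(s) drawn

Segment endpoints: x in {0, 7, 17, 24.778, 40.778}, y in {0, 7.778, 7.778}
xmin=0, ymin=0, xmax=40.778, ymax=7.778

Answer: 0 0 40.778 7.778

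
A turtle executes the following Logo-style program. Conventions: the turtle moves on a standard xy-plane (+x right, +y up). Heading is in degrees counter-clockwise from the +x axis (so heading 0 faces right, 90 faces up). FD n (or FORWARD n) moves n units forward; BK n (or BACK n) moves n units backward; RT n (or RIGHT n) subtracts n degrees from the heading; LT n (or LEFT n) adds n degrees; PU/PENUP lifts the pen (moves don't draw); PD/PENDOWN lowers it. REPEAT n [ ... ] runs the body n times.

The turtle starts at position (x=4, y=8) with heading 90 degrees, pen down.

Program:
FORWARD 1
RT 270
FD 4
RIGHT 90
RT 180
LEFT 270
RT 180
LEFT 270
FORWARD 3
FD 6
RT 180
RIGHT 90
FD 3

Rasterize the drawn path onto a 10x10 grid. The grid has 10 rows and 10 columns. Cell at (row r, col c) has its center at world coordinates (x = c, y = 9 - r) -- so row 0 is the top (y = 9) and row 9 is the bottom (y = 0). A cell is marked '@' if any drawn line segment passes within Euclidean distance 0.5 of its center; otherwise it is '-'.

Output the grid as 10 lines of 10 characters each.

Segment 0: (4,8) -> (4,9)
Segment 1: (4,9) -> (0,9)
Segment 2: (0,9) -> (0,6)
Segment 3: (0,6) -> (0,0)
Segment 4: (0,0) -> (3,0)

Answer: @@@@@-----
@---@-----
@---------
@---------
@---------
@---------
@---------
@---------
@---------
@@@@------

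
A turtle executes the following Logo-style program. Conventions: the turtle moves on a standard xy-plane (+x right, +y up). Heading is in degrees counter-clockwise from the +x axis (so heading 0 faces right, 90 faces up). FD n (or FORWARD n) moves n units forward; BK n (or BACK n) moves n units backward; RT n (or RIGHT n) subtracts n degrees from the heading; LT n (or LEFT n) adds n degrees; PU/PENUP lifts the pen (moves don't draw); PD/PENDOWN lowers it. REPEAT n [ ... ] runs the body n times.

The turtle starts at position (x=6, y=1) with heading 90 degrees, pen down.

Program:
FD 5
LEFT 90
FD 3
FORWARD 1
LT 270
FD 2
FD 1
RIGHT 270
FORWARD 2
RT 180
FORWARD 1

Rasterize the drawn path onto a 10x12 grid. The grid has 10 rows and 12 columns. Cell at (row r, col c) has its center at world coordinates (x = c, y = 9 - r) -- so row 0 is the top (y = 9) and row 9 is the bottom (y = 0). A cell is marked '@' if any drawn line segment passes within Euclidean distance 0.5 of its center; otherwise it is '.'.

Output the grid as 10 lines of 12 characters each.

Answer: @@@.........
..@.........
..@.........
..@@@@@.....
......@.....
......@.....
......@.....
......@.....
......@.....
............

Derivation:
Segment 0: (6,1) -> (6,6)
Segment 1: (6,6) -> (3,6)
Segment 2: (3,6) -> (2,6)
Segment 3: (2,6) -> (2,8)
Segment 4: (2,8) -> (2,9)
Segment 5: (2,9) -> (0,9)
Segment 6: (0,9) -> (1,9)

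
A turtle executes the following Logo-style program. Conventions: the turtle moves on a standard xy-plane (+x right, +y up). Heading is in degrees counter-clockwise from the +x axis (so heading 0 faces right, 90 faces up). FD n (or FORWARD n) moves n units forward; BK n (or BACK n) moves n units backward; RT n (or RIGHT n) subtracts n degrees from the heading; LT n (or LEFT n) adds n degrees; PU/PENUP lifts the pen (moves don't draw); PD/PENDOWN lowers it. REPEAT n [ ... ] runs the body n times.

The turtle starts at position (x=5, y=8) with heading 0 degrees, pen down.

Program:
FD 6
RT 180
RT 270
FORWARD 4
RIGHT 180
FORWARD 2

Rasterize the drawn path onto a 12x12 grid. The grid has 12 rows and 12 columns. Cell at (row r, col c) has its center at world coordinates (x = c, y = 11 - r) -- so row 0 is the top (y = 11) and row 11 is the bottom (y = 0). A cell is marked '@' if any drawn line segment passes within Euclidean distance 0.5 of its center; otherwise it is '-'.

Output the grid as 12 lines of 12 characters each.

Segment 0: (5,8) -> (11,8)
Segment 1: (11,8) -> (11,4)
Segment 2: (11,4) -> (11,6)

Answer: ------------
------------
------------
-----@@@@@@@
-----------@
-----------@
-----------@
-----------@
------------
------------
------------
------------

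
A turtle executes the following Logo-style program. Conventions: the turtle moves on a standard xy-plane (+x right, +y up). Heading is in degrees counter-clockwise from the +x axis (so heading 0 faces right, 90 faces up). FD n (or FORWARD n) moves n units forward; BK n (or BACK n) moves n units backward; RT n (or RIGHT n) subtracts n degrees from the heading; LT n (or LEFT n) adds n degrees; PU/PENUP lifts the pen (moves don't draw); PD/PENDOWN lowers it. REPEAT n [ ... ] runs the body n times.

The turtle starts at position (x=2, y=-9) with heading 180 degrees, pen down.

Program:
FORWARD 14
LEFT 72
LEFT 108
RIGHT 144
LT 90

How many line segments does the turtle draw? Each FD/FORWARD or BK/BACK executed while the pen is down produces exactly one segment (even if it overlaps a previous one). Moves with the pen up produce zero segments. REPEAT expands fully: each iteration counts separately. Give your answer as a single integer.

Answer: 1

Derivation:
Executing turtle program step by step:
Start: pos=(2,-9), heading=180, pen down
FD 14: (2,-9) -> (-12,-9) [heading=180, draw]
LT 72: heading 180 -> 252
LT 108: heading 252 -> 0
RT 144: heading 0 -> 216
LT 90: heading 216 -> 306
Final: pos=(-12,-9), heading=306, 1 segment(s) drawn
Segments drawn: 1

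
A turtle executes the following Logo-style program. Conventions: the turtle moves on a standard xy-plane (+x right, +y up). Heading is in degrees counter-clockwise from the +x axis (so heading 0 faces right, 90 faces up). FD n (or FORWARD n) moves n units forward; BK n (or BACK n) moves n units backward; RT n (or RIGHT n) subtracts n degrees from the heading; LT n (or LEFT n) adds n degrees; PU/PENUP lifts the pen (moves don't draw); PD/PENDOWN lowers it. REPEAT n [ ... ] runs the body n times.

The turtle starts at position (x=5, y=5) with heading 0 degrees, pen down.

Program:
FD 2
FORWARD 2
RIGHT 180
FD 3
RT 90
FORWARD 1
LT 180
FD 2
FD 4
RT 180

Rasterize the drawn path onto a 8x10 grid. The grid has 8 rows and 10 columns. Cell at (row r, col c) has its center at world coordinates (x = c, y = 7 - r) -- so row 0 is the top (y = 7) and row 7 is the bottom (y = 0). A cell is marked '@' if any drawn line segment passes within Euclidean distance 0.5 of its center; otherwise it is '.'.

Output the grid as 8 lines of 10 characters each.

Answer: ..........
......@...
.....@@@@@
......@...
......@...
......@...
......@...
......@...

Derivation:
Segment 0: (5,5) -> (7,5)
Segment 1: (7,5) -> (9,5)
Segment 2: (9,5) -> (6,5)
Segment 3: (6,5) -> (6,6)
Segment 4: (6,6) -> (6,4)
Segment 5: (6,4) -> (6,0)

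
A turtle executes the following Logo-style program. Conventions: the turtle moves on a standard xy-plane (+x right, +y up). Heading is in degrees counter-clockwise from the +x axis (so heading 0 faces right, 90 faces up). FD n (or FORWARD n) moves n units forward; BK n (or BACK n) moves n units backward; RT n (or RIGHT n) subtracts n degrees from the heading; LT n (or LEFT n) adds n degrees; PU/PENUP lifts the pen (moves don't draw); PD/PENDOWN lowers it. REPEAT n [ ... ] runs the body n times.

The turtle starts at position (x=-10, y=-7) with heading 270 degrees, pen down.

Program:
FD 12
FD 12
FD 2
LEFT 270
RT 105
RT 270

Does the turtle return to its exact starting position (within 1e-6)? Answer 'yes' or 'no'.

Executing turtle program step by step:
Start: pos=(-10,-7), heading=270, pen down
FD 12: (-10,-7) -> (-10,-19) [heading=270, draw]
FD 12: (-10,-19) -> (-10,-31) [heading=270, draw]
FD 2: (-10,-31) -> (-10,-33) [heading=270, draw]
LT 270: heading 270 -> 180
RT 105: heading 180 -> 75
RT 270: heading 75 -> 165
Final: pos=(-10,-33), heading=165, 3 segment(s) drawn

Start position: (-10, -7)
Final position: (-10, -33)
Distance = 26; >= 1e-6 -> NOT closed

Answer: no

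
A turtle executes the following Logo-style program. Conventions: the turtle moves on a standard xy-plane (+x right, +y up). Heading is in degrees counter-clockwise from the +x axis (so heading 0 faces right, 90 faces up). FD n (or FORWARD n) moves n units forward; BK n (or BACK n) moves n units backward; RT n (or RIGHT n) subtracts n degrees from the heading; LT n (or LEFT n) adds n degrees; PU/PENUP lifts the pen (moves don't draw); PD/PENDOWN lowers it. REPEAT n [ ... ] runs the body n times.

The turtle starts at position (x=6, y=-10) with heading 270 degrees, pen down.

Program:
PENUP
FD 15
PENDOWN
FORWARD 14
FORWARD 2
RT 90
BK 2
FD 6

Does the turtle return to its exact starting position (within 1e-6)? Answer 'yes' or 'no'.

Executing turtle program step by step:
Start: pos=(6,-10), heading=270, pen down
PU: pen up
FD 15: (6,-10) -> (6,-25) [heading=270, move]
PD: pen down
FD 14: (6,-25) -> (6,-39) [heading=270, draw]
FD 2: (6,-39) -> (6,-41) [heading=270, draw]
RT 90: heading 270 -> 180
BK 2: (6,-41) -> (8,-41) [heading=180, draw]
FD 6: (8,-41) -> (2,-41) [heading=180, draw]
Final: pos=(2,-41), heading=180, 4 segment(s) drawn

Start position: (6, -10)
Final position: (2, -41)
Distance = 31.257; >= 1e-6 -> NOT closed

Answer: no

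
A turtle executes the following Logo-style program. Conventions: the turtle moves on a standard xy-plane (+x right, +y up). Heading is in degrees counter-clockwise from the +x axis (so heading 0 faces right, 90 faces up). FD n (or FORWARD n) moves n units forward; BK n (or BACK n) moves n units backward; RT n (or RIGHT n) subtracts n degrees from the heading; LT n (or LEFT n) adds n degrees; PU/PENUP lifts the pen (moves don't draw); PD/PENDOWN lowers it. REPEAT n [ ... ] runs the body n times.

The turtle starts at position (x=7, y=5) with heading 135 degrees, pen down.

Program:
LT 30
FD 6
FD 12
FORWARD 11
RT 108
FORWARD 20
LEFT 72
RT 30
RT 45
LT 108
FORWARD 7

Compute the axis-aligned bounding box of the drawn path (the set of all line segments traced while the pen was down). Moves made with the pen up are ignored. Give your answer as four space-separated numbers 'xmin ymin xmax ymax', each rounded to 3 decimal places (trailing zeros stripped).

Answer: -21.012 5 7 31.442

Derivation:
Executing turtle program step by step:
Start: pos=(7,5), heading=135, pen down
LT 30: heading 135 -> 165
FD 6: (7,5) -> (1.204,6.553) [heading=165, draw]
FD 12: (1.204,6.553) -> (-10.387,9.659) [heading=165, draw]
FD 11: (-10.387,9.659) -> (-21.012,12.506) [heading=165, draw]
RT 108: heading 165 -> 57
FD 20: (-21.012,12.506) -> (-10.119,29.279) [heading=57, draw]
LT 72: heading 57 -> 129
RT 30: heading 129 -> 99
RT 45: heading 99 -> 54
LT 108: heading 54 -> 162
FD 7: (-10.119,29.279) -> (-16.776,31.442) [heading=162, draw]
Final: pos=(-16.776,31.442), heading=162, 5 segment(s) drawn

Segment endpoints: x in {-21.012, -16.776, -10.387, -10.119, 1.204, 7}, y in {5, 6.553, 9.659, 12.506, 29.279, 31.442}
xmin=-21.012, ymin=5, xmax=7, ymax=31.442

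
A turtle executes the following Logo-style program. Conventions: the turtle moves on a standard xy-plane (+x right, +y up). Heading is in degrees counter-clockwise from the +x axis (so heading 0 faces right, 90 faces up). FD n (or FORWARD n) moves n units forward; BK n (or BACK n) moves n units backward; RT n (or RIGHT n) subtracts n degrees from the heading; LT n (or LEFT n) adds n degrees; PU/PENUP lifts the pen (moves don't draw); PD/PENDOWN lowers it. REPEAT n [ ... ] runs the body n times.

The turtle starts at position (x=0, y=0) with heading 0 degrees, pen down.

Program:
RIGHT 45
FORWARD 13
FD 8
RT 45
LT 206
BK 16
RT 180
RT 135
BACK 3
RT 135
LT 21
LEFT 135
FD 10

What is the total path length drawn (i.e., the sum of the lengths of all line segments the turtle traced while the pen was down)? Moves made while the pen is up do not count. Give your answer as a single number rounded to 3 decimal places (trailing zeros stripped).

Answer: 50

Derivation:
Executing turtle program step by step:
Start: pos=(0,0), heading=0, pen down
RT 45: heading 0 -> 315
FD 13: (0,0) -> (9.192,-9.192) [heading=315, draw]
FD 8: (9.192,-9.192) -> (14.849,-14.849) [heading=315, draw]
RT 45: heading 315 -> 270
LT 206: heading 270 -> 116
BK 16: (14.849,-14.849) -> (21.863,-29.23) [heading=116, draw]
RT 180: heading 116 -> 296
RT 135: heading 296 -> 161
BK 3: (21.863,-29.23) -> (24.7,-30.207) [heading=161, draw]
RT 135: heading 161 -> 26
LT 21: heading 26 -> 47
LT 135: heading 47 -> 182
FD 10: (24.7,-30.207) -> (14.706,-30.556) [heading=182, draw]
Final: pos=(14.706,-30.556), heading=182, 5 segment(s) drawn

Segment lengths:
  seg 1: (0,0) -> (9.192,-9.192), length = 13
  seg 2: (9.192,-9.192) -> (14.849,-14.849), length = 8
  seg 3: (14.849,-14.849) -> (21.863,-29.23), length = 16
  seg 4: (21.863,-29.23) -> (24.7,-30.207), length = 3
  seg 5: (24.7,-30.207) -> (14.706,-30.556), length = 10
Total = 50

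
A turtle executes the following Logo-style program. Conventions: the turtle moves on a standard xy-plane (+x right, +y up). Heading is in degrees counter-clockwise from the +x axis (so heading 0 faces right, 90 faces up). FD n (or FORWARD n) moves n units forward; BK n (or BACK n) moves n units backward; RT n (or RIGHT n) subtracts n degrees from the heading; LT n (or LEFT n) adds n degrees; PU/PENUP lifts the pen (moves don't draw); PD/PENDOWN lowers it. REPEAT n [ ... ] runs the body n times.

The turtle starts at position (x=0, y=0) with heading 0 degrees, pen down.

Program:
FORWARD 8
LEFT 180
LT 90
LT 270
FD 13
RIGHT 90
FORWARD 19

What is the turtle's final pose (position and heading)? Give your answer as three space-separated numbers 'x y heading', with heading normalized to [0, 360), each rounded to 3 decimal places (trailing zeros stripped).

Answer: -5 19 90

Derivation:
Executing turtle program step by step:
Start: pos=(0,0), heading=0, pen down
FD 8: (0,0) -> (8,0) [heading=0, draw]
LT 180: heading 0 -> 180
LT 90: heading 180 -> 270
LT 270: heading 270 -> 180
FD 13: (8,0) -> (-5,0) [heading=180, draw]
RT 90: heading 180 -> 90
FD 19: (-5,0) -> (-5,19) [heading=90, draw]
Final: pos=(-5,19), heading=90, 3 segment(s) drawn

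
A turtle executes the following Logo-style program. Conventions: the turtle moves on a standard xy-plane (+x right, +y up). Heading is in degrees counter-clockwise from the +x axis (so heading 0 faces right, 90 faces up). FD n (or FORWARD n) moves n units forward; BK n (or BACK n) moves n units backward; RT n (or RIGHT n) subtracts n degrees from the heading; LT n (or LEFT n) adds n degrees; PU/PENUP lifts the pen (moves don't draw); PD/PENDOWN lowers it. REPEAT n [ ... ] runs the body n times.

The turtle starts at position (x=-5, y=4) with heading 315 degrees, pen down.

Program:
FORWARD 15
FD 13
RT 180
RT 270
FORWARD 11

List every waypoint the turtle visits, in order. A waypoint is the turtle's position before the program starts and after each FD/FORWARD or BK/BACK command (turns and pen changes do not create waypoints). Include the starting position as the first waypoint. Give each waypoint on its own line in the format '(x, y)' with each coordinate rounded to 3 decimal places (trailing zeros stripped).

Answer: (-5, 4)
(5.607, -6.607)
(14.799, -15.799)
(7.021, -23.577)

Derivation:
Executing turtle program step by step:
Start: pos=(-5,4), heading=315, pen down
FD 15: (-5,4) -> (5.607,-6.607) [heading=315, draw]
FD 13: (5.607,-6.607) -> (14.799,-15.799) [heading=315, draw]
RT 180: heading 315 -> 135
RT 270: heading 135 -> 225
FD 11: (14.799,-15.799) -> (7.021,-23.577) [heading=225, draw]
Final: pos=(7.021,-23.577), heading=225, 3 segment(s) drawn
Waypoints (4 total):
(-5, 4)
(5.607, -6.607)
(14.799, -15.799)
(7.021, -23.577)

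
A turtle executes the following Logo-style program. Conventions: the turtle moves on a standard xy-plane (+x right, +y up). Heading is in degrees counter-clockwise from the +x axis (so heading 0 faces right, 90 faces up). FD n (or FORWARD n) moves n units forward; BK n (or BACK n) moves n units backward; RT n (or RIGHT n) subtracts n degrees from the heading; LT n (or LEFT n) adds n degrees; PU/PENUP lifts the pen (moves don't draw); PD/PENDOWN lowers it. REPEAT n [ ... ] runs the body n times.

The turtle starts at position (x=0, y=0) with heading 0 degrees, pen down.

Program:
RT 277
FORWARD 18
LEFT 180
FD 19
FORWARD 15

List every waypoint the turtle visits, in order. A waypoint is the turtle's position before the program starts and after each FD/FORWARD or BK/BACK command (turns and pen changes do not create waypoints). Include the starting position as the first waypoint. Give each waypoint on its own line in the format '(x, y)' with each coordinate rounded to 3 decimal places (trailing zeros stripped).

Answer: (0, 0)
(2.194, 17.866)
(-0.122, -0.993)
(-1.95, -15.881)

Derivation:
Executing turtle program step by step:
Start: pos=(0,0), heading=0, pen down
RT 277: heading 0 -> 83
FD 18: (0,0) -> (2.194,17.866) [heading=83, draw]
LT 180: heading 83 -> 263
FD 19: (2.194,17.866) -> (-0.122,-0.993) [heading=263, draw]
FD 15: (-0.122,-0.993) -> (-1.95,-15.881) [heading=263, draw]
Final: pos=(-1.95,-15.881), heading=263, 3 segment(s) drawn
Waypoints (4 total):
(0, 0)
(2.194, 17.866)
(-0.122, -0.993)
(-1.95, -15.881)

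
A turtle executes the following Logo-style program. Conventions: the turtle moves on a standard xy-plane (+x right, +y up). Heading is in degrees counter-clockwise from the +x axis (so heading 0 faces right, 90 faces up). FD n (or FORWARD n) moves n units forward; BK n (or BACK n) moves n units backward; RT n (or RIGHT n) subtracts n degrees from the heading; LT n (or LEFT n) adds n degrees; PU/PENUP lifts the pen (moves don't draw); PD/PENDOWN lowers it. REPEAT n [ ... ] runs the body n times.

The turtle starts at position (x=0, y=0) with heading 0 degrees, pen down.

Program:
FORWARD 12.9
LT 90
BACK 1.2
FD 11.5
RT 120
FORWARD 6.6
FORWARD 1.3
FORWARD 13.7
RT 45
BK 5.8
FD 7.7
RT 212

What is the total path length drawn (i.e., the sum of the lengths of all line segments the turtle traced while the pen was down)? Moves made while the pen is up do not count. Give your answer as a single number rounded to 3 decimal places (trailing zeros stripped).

Answer: 60.7

Derivation:
Executing turtle program step by step:
Start: pos=(0,0), heading=0, pen down
FD 12.9: (0,0) -> (12.9,0) [heading=0, draw]
LT 90: heading 0 -> 90
BK 1.2: (12.9,0) -> (12.9,-1.2) [heading=90, draw]
FD 11.5: (12.9,-1.2) -> (12.9,10.3) [heading=90, draw]
RT 120: heading 90 -> 330
FD 6.6: (12.9,10.3) -> (18.616,7) [heading=330, draw]
FD 1.3: (18.616,7) -> (19.742,6.35) [heading=330, draw]
FD 13.7: (19.742,6.35) -> (31.606,-0.5) [heading=330, draw]
RT 45: heading 330 -> 285
BK 5.8: (31.606,-0.5) -> (30.105,5.102) [heading=285, draw]
FD 7.7: (30.105,5.102) -> (32.098,-2.335) [heading=285, draw]
RT 212: heading 285 -> 73
Final: pos=(32.098,-2.335), heading=73, 8 segment(s) drawn

Segment lengths:
  seg 1: (0,0) -> (12.9,0), length = 12.9
  seg 2: (12.9,0) -> (12.9,-1.2), length = 1.2
  seg 3: (12.9,-1.2) -> (12.9,10.3), length = 11.5
  seg 4: (12.9,10.3) -> (18.616,7), length = 6.6
  seg 5: (18.616,7) -> (19.742,6.35), length = 1.3
  seg 6: (19.742,6.35) -> (31.606,-0.5), length = 13.7
  seg 7: (31.606,-0.5) -> (30.105,5.102), length = 5.8
  seg 8: (30.105,5.102) -> (32.098,-2.335), length = 7.7
Total = 60.7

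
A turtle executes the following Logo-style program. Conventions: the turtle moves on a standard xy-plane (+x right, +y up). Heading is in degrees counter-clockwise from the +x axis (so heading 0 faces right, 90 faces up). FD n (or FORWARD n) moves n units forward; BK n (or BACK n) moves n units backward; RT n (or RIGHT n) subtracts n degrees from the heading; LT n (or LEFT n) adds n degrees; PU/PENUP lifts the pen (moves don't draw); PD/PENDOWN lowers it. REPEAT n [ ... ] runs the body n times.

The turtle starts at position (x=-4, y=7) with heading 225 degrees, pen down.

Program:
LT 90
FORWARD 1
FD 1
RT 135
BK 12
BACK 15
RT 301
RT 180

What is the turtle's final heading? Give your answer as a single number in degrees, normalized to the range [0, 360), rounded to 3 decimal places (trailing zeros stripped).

Answer: 59

Derivation:
Executing turtle program step by step:
Start: pos=(-4,7), heading=225, pen down
LT 90: heading 225 -> 315
FD 1: (-4,7) -> (-3.293,6.293) [heading=315, draw]
FD 1: (-3.293,6.293) -> (-2.586,5.586) [heading=315, draw]
RT 135: heading 315 -> 180
BK 12: (-2.586,5.586) -> (9.414,5.586) [heading=180, draw]
BK 15: (9.414,5.586) -> (24.414,5.586) [heading=180, draw]
RT 301: heading 180 -> 239
RT 180: heading 239 -> 59
Final: pos=(24.414,5.586), heading=59, 4 segment(s) drawn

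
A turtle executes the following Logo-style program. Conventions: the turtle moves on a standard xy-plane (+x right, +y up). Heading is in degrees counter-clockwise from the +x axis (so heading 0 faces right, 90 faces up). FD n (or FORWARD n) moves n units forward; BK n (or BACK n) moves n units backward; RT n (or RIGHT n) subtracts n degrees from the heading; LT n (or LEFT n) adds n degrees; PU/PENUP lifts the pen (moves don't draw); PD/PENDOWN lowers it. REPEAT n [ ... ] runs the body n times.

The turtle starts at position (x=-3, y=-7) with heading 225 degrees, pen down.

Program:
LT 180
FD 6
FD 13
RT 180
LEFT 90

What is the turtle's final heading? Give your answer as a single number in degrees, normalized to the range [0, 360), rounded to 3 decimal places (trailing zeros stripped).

Answer: 315

Derivation:
Executing turtle program step by step:
Start: pos=(-3,-7), heading=225, pen down
LT 180: heading 225 -> 45
FD 6: (-3,-7) -> (1.243,-2.757) [heading=45, draw]
FD 13: (1.243,-2.757) -> (10.435,6.435) [heading=45, draw]
RT 180: heading 45 -> 225
LT 90: heading 225 -> 315
Final: pos=(10.435,6.435), heading=315, 2 segment(s) drawn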